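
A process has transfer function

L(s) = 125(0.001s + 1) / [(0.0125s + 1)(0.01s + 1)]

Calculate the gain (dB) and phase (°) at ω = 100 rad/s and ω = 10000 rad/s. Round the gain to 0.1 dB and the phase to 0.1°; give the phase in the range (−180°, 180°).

At ω = 100 rad/s:
zero (1 + j100·0.001) = 1 + j0.1 → |·| ≈ 1.005, ∠ ≈ 5.71°
pole (1 + j100·0.0125) = 1 + j1.25 → |·| ≈ 1.6008, ∠ ≈ 51.34°
pole (1 + j100·0.01) = 1 + j1 → |·| ≈ 1.4142, ∠ ≈ 45.00°
|L| = 125 · 1.005 / (1.6008 · 1.4142) ≈ 55.492
Gain = 20 log₁₀(55.492) ≈ 34.88 dB
∠L = (5.71°) − (51.34° + 45.00°) = -90.63°

At ω = 10000 rad/s:
zero (1 + j10000·0.001) = 1 + j10 → |·| ≈ 10.05, ∠ ≈ 84.29°
pole (1 + j10000·0.0125) = 1 + j125 → |·| ≈ 125, ∠ ≈ 89.54°
pole (1 + j10000·0.01) = 1 + j100 → |·| ≈ 100, ∠ ≈ 89.43°
|L| = 125 · 10.05 / (125 · 100) ≈ 0.1005
Gain = 20 log₁₀(0.1005) ≈ -19.96 dB
∠L = (84.29°) − (89.54° + 89.43°) = -94.68°

ω = 100: 34.9 dB, -90.6°; ω = 10000: -20.0 dB, -94.7°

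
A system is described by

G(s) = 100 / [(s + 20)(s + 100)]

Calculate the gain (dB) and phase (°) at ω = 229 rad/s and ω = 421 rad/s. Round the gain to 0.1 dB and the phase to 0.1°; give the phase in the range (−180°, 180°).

At s = jω = j229:
pole (s+20): 20 + j229 → |·| = √(20²+229²) = √52841 ≈ 229.87, ∠ = arctan(229/20) ≈ 85.01°
pole (s+100): 100 + j229 → |·| = √(100²+229²) = √62441 ≈ 249.88, ∠ = arctan(229/100) ≈ 66.41°
|G| = 100 / 57440 ≈ 0.0017409
Gain = 20 log₁₀(0.0017409) ≈ -55.18 dB
∠G = 0.00° − 151.42° = -151.42°

At s = jω = j421:
pole (s+20): 20 + j421 → |·| = √(20²+421²) = √177641 ≈ 421.47, ∠ = arctan(421/20) ≈ 87.28°
pole (s+100): 100 + j421 → |·| = √(100²+421²) = √187241 ≈ 432.71, ∠ = arctan(421/100) ≈ 76.64°
|G| = 100 / 1.8237e+05 ≈ 0.00054834
Gain = 20 log₁₀(0.00054834) ≈ -65.22 dB
∠G = 0.00° − 163.92° = -163.92°

ω = 229: -55.2 dB, -151.4°; ω = 421: -65.2 dB, -163.9°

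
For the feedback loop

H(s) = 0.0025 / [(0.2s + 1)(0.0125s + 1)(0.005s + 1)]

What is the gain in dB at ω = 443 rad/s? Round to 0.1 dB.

At ω = 443 rad/s:
pole (1 + j443·0.2) = 1 + j88.6 → |·| ≈ 88.606, ∠ ≈ 89.35°
pole (1 + j443·0.0125) = 1 + j5.5375 → |·| ≈ 5.6271, ∠ ≈ 79.76°
pole (1 + j443·0.005) = 1 + j2.215 → |·| ≈ 2.4303, ∠ ≈ 65.70°
|H| = 0.0025 · 1 / (88.606 · 5.6271 · 2.4303) ≈ 2.0632e-06
Gain = 20 log₁₀(2.0632e-06) ≈ -113.71 dB

-113.7 dB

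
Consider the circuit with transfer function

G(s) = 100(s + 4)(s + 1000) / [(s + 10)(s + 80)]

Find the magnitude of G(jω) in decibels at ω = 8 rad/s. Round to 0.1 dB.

58.8 dB

At s = jω = j8:
zero (s+4): 4 + j8 → |·| = √(4²+8²) = √80 ≈ 8.9443, ∠ = arctan(8/4) ≈ 63.43°
zero (s+1000): 1000 + j8 → |·| = √(1000²+8²) = √1000064 ≈ 1000, ∠ = arctan(8/1000) ≈ 0.46°
pole (s+10): 10 + j8 → |·| = √(10²+8²) = √164 ≈ 12.806, ∠ = arctan(8/10) ≈ 38.66°
pole (s+80): 80 + j8 → |·| = √(80²+8²) = √6464 ≈ 80.399, ∠ = arctan(8/80) ≈ 5.71°
|G| = 100 · 8944.3 / 1029.6 ≈ 868.72
Gain = 20 log₁₀(868.72) ≈ 58.78 dB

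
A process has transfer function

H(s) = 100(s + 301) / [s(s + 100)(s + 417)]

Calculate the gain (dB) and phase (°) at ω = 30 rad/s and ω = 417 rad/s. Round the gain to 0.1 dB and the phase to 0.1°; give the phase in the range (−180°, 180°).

At s = jω = j30:
zero (s+301): 301 + j30 → |·| = √(301²+30²) = √91501 ≈ 302.49, ∠ = arctan(30/301) ≈ 5.69°
pole (s+100): 100 + j30 → |·| = √(100²+30²) = √10900 ≈ 104.4, ∠ = arctan(30/100) ≈ 16.70°
pole (s+417): 417 + j30 → |·| = √(417²+30²) = √174789 ≈ 418.08, ∠ = arctan(30/417) ≈ 4.11°
pole at origin: |s| = 30, ∠ = 90.00° (in denominator)
|H| = 100 · 302.49 / 1.3094e+06 ≈ 0.023101
Gain = 20 log₁₀(0.023101) ≈ -32.73 dB
∠H = 5.69° − 110.81° = -105.12°

At s = jω = j417:
zero (s+301): 301 + j417 → |·| = √(301²+417²) = √264490 ≈ 514.29, ∠ = arctan(417/301) ≈ 54.18°
pole (s+100): 100 + j417 → |·| = √(100²+417²) = √183889 ≈ 428.82, ∠ = arctan(417/100) ≈ 76.51°
pole (s+417): 417 + j417 → |·| = √(417²+417²) = √347778 ≈ 589.73, ∠ = arctan(417/417) ≈ 45.00°
pole at origin: |s| = 417, ∠ = 90.00° (in denominator)
|H| = 100 · 514.29 / 1.0545e+08 ≈ 0.00048771
Gain = 20 log₁₀(0.00048771) ≈ -66.24 dB
∠H = 54.18° − 211.51° = -157.33°

ω = 30: -32.7 dB, -105.1°; ω = 417: -66.2 dB, -157.3°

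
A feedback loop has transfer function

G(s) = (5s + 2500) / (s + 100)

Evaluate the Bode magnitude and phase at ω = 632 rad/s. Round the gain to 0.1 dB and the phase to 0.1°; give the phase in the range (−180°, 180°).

Substitute s = j632:
Numerator: 5(j632) + 2500 = 2500 + j3160
Denominator: (j632) + 100 = 100 + j632
|N| = √(2500² + 3160²) ≈ 4029.3, ∠N ≈ 51.65°
|D| = √(100² + 632²) ≈ 639.86, ∠D ≈ 81.01°
|G| = 4029.3 / 639.86 ≈ 6.2972
Gain = 20 log₁₀(6.2972) ≈ 15.98 dB
∠G = 51.65° − 81.01° = -29.36°

16.0 dB, -29.4°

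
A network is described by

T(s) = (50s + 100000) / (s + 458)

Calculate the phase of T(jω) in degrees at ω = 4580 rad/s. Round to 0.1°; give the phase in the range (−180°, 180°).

-17.9°

Substitute s = j4580:
Numerator: 50(j4580) + 100000 = 100000 + j229000
Denominator: (j4580) + 458 = 458 + j4580
|N| = √(100000² + 229000²) ≈ 2.4988e+05, ∠N ≈ 66.41°
|D| = √(458² + 4580²) ≈ 4602.8, ∠D ≈ 84.29°
∠T = 66.41° − 84.29° = -17.88°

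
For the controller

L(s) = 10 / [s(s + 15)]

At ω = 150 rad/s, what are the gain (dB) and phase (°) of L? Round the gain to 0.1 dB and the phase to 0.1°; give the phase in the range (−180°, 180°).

At s = jω = j150:
pole (s+15): 15 + j150 → |·| = √(15²+150²) = √22725 ≈ 150.75, ∠ = arctan(150/15) ≈ 84.29°
pole at origin: |s| = 150, ∠ = 90.00° (in denominator)
|L| = 10 / 22612 ≈ 0.00044224
Gain = 20 log₁₀(0.00044224) ≈ -67.09 dB
∠L = 0.00° − 174.29° = -174.29°

-67.1 dB, -174.3°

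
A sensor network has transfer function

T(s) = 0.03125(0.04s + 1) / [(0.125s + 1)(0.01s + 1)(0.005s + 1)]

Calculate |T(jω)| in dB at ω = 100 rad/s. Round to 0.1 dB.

-43.7 dB

At ω = 100 rad/s:
zero (1 + j100·0.04) = 1 + j4 → |·| ≈ 4.1231, ∠ ≈ 75.96°
pole (1 + j100·0.125) = 1 + j12.5 → |·| ≈ 12.54, ∠ ≈ 85.43°
pole (1 + j100·0.01) = 1 + j1 → |·| ≈ 1.4142, ∠ ≈ 45.00°
pole (1 + j100·0.005) = 1 + j0.5 → |·| ≈ 1.118, ∠ ≈ 26.57°
|T| = 0.03125 · 4.1231 / (12.54 · 1.4142 · 1.118) ≈ 0.0064987
Gain = 20 log₁₀(0.0064987) ≈ -43.74 dB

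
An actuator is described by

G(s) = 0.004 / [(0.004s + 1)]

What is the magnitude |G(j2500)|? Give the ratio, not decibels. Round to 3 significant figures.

At ω = 2500 rad/s:
pole (1 + j2500·0.004) = 1 + j10 → |·| ≈ 10.05, ∠ ≈ 84.29°
|G| = 0.004 · 1 / (10.05) ≈ 0.00039801

0.000398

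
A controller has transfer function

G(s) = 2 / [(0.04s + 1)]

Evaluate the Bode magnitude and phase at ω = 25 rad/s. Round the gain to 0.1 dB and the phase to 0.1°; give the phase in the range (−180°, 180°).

3.0 dB, -45.0°

At ω = 25 rad/s:
pole (1 + j25·0.04) = 1 + j1 → |·| ≈ 1.4142, ∠ ≈ 45.00°
|G| = 2 · 1 / (1.4142) ≈ 1.4142
Gain = 20 log₁₀(1.4142) ≈ 3.01 dB
∠G = (0°) − (45.00°) = -45.00°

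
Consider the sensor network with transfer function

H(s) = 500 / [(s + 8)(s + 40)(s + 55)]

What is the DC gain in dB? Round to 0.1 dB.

H(0) = 500 / (8·40·55) ≈ 0.028409
20 log₁₀(0.028409) ≈ -30.93 dB

-30.9 dB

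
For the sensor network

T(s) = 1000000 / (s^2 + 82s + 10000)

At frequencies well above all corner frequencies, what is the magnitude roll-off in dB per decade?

-40 dB/decade

Each pole contributes −20 dB/decade at high frequency; each zero contributes +20 dB/decade.
Net: 0 zero(s) − 2 pole(s) → -40 dB/decade.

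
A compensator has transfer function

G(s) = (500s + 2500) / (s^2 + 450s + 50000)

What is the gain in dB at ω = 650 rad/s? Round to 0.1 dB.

Substitute s = j650:
Numerator: 500(j650) + 2500 = 2500 + j325000
Denominator: (j650)^2 + 450(j650) + 50000 = -372500 + j292500
|N| = √(2500² + 325000²) ≈ 3.2501e+05, ∠N ≈ 89.56°
|D| = √(372500² + 292500²) ≈ 4.7362e+05, ∠D ≈ 141.86°
|G| = 3.2501e+05 / 4.7362e+05 ≈ 0.68623
Gain = 20 log₁₀(0.68623) ≈ -3.27 dB

-3.3 dB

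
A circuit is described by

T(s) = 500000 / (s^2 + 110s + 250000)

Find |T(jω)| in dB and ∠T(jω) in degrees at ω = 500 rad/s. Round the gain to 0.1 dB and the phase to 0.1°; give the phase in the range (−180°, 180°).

At s = jω = j500:
quadratic: (j500)² + 110·j500 + 250000 = 0 + j55000 → |·| ≈ 55000, ∠ ≈ 90.00°
|T| = 500000 / 55000 ≈ 9.0909
Gain = 20 log₁₀(9.0909) ≈ 19.17 dB
∠T = 0.00° − 90.00° = -90.00°

19.2 dB, -90.0°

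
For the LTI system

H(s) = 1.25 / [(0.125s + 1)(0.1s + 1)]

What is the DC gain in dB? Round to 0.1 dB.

H(0) = 1.25 · 1 / 1 = 1.25
20 log₁₀(1.25) ≈ 1.94 dB

1.9 dB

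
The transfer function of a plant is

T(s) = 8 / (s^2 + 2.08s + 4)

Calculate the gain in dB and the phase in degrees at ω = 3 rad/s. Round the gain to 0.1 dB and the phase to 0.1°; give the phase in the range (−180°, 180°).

At s = jω = j3:
quadratic: (j3)² + 2.08·j3 + 4 = -5 + j6.24 → |·| ≈ 7.9961, ∠ ≈ 128.70°
|T| = 8 / 7.9961 ≈ 1.0005
Gain = 20 log₁₀(1.0005) ≈ 0.00 dB
∠T = 0.00° − 128.70° = -128.70°

0.0 dB, -128.7°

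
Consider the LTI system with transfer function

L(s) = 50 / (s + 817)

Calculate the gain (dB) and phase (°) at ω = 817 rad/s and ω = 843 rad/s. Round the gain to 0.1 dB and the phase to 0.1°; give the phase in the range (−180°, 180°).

Substitute s = j817:
Numerator: 50 = 50 + j0
Denominator: (j817) + 817 = 817 + j817
|N| = √(50² + 0²) ≈ 50, ∠N ≈ 0.00°
|D| = √(817² + 817²) ≈ 1155.4, ∠D ≈ 45.00°
|L| = 50 / 1155.4 ≈ 0.043275
Gain = 20 log₁₀(0.043275) ≈ -27.28 dB
∠L = 0.00° − 45.00° = -45.00°

Substitute s = j843:
Numerator: 50 = 50 + j0
Denominator: (j843) + 817 = 817 + j843
|N| = √(50² + 0²) ≈ 50, ∠N ≈ 0.00°
|D| = √(817² + 843²) ≈ 1173.9, ∠D ≈ 45.90°
|L| = 50 / 1173.9 ≈ 0.042593
Gain = 20 log₁₀(0.042593) ≈ -27.41 dB
∠L = 0.00° − 45.90° = -45.90°

ω = 817: -27.3 dB, -45.0°; ω = 843: -27.4 dB, -45.9°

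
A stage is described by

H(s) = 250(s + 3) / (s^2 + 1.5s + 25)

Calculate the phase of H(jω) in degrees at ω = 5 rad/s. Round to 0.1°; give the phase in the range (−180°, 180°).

At s = jω = j5:
zero (s+3): 3 + j5 → |·| = √(3²+5²) = √34 ≈ 5.831, ∠ = arctan(5/3) ≈ 59.04°
quadratic: (j5)² + 1.5·j5 + 25 = 0 + j7.5 → |·| ≈ 7.5, ∠ ≈ 90.00°
∠H = 59.04° − 90.00° = -30.96°

-31.0°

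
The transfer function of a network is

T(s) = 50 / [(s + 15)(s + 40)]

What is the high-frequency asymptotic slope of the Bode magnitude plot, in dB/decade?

-40 dB/decade

Each pole contributes −20 dB/decade at high frequency; each zero contributes +20 dB/decade.
Net: 0 zero(s) − 2 pole(s) → -40 dB/decade.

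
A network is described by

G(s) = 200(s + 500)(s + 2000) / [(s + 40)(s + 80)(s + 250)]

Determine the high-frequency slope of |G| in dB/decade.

-20 dB/decade

Each pole contributes −20 dB/decade at high frequency; each zero contributes +20 dB/decade.
Net: 2 zero(s) − 3 pole(s) → -20 dB/decade.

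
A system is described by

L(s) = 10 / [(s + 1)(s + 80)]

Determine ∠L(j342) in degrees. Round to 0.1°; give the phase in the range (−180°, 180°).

-166.7°

At s = jω = j342:
pole (s+1): 1 + j342 → |·| = √(1²+342²) = √116965 ≈ 342, ∠ = arctan(342/1) ≈ 89.83°
pole (s+80): 80 + j342 → |·| = √(80²+342²) = √123364 ≈ 351.23, ∠ = arctan(342/80) ≈ 76.83°
∠L = 0.00° − 166.66° = -166.66°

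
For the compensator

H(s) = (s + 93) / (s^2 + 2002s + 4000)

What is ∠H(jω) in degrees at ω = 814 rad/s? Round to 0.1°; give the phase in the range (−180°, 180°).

-28.5°

Substitute s = j814:
Numerator: (j814) + 93 = 93 + j814
Denominator: (j814)^2 + 2002(j814) + 4000 = -658596 + j1629628
|N| = √(93² + 814²) ≈ 819.3, ∠N ≈ 83.48°
|D| = √(658596² + 1629628²) ≈ 1.7577e+06, ∠D ≈ 112.01°
∠H = 83.48° − 112.01° = -28.53°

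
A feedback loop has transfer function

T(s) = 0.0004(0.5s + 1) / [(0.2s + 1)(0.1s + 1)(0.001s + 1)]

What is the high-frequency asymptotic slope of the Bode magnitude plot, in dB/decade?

-40 dB/decade

Each pole contributes −20 dB/decade at high frequency; each zero contributes +20 dB/decade.
Net: 1 zero(s) − 3 pole(s) → -40 dB/decade.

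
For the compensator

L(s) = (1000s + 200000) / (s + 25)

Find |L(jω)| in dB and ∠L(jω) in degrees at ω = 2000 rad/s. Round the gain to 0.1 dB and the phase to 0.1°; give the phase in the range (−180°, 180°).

60.0 dB, -5.0°

Substitute s = j2000:
Numerator: 1000(j2000) + 200000 = 200000 + j2000000
Denominator: (j2000) + 25 = 25 + j2000
|N| = √(200000² + 2000000²) ≈ 2.01e+06, ∠N ≈ 84.29°
|D| = √(25² + 2000²) ≈ 2000.2, ∠D ≈ 89.28°
|L| = 2.01e+06 / 2000.2 ≈ 1004.9
Gain = 20 log₁₀(1004.9) ≈ 60.04 dB
∠L = 84.29° − 89.28° = -4.99°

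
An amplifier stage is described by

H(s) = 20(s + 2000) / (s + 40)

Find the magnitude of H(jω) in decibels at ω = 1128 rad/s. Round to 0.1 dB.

32.2 dB

At s = jω = j1128:
zero (s+2000): 2000 + j1128 → |·| = √(2000²+1128²) = √5272384 ≈ 2296.2, ∠ = arctan(1128/2000) ≈ 29.42°
pole (s+40): 40 + j1128 → |·| = √(40²+1128²) = √1273984 ≈ 1128.7, ∠ = arctan(1128/40) ≈ 87.97°
|H| = 20 · 2296.2 / 1128.7 ≈ 40.688
Gain = 20 log₁₀(40.688) ≈ 32.19 dB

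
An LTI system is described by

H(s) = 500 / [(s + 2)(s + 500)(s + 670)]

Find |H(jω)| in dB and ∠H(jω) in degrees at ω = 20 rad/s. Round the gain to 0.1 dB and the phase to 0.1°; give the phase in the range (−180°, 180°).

-82.6 dB, -88.3°

At s = jω = j20:
pole (s+2): 2 + j20 → |·| = √(2²+20²) = √404 ≈ 20.1, ∠ = arctan(20/2) ≈ 84.29°
pole (s+500): 500 + j20 → |·| = √(500²+20²) = √250400 ≈ 500.4, ∠ = arctan(20/500) ≈ 2.29°
pole (s+670): 670 + j20 → |·| = √(670²+20²) = √449300 ≈ 670.3, ∠ = arctan(20/670) ≈ 1.71°
|H| = 500 / 6.7419e+06 ≈ 7.4163e-05
Gain = 20 log₁₀(7.4163e-05) ≈ -82.60 dB
∠H = 0.00° − 88.29° = -88.29°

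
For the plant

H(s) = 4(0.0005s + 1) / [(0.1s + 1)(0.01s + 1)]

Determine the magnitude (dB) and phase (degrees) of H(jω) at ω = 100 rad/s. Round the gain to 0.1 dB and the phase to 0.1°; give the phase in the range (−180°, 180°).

-11.0 dB, -126.4°

At ω = 100 rad/s:
zero (1 + j100·0.0005) = 1 + j0.05 → |·| ≈ 1.0012, ∠ ≈ 2.86°
pole (1 + j100·0.1) = 1 + j10 → |·| ≈ 10.05, ∠ ≈ 84.29°
pole (1 + j100·0.01) = 1 + j1 → |·| ≈ 1.4142, ∠ ≈ 45.00°
|H| = 4 · 1.0012 / (10.05 · 1.4142) ≈ 0.28178
Gain = 20 log₁₀(0.28178) ≈ -11.00 dB
∠H = (2.86°) − (84.29° + 45.00°) = -126.43°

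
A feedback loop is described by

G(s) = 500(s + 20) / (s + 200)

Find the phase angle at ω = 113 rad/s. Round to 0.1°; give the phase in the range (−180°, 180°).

50.5°

At s = jω = j113:
zero (s+20): 20 + j113 → |·| = √(20²+113²) = √13169 ≈ 114.76, ∠ = arctan(113/20) ≈ 79.96°
pole (s+200): 200 + j113 → |·| = √(200²+113²) = √52769 ≈ 229.72, ∠ = arctan(113/200) ≈ 29.47°
∠G = 79.96° − 29.47° = 50.49°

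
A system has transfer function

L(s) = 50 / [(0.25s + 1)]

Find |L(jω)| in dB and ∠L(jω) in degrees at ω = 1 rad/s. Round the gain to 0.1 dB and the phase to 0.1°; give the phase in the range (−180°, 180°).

At ω = 1 rad/s:
pole (1 + j1·0.25) = 1 + j0.25 → |·| ≈ 1.0308, ∠ ≈ 14.04°
|L| = 50 · 1 / (1.0308) ≈ 48.506
Gain = 20 log₁₀(48.506) ≈ 33.72 dB
∠L = (0°) − (14.04°) = -14.04°

33.7 dB, -14.0°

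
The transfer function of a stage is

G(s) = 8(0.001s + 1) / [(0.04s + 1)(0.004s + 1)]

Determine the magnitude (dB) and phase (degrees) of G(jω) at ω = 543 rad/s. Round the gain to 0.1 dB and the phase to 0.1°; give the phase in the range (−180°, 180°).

-15.1 dB, -124.1°

At ω = 543 rad/s:
zero (1 + j543·0.001) = 1 + j0.543 → |·| ≈ 1.1379, ∠ ≈ 28.50°
pole (1 + j543·0.04) = 1 + j21.72 → |·| ≈ 21.743, ∠ ≈ 87.36°
pole (1 + j543·0.004) = 1 + j2.172 → |·| ≈ 2.3911, ∠ ≈ 65.28°
|G| = 8 · 1.1379 / (21.743 · 2.3911) ≈ 0.1751
Gain = 20 log₁₀(0.1751) ≈ -15.13 dB
∠G = (28.50°) − (87.36° + 65.28°) = -124.14°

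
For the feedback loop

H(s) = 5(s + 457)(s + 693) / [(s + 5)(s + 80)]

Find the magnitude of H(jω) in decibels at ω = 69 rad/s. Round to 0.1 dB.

46.9 dB

At s = jω = j69:
zero (s+457): 457 + j69 → |·| = √(457²+69²) = √213610 ≈ 462.18, ∠ = arctan(69/457) ≈ 8.59°
zero (s+693): 693 + j69 → |·| = √(693²+69²) = √485010 ≈ 696.43, ∠ = arctan(69/693) ≈ 5.69°
pole (s+5): 5 + j69 → |·| = √(5²+69²) = √4786 ≈ 69.181, ∠ = arctan(69/5) ≈ 85.86°
pole (s+80): 80 + j69 → |·| = √(80²+69²) = √11161 ≈ 105.65, ∠ = arctan(69/80) ≈ 40.78°
|H| = 5 · 3.2188e+05 / 7309 ≈ 220.19
Gain = 20 log₁₀(220.19) ≈ 46.86 dB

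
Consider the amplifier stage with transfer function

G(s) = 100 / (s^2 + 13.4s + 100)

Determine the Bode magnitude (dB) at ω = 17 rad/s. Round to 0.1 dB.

-9.4 dB

At s = jω = j17:
quadratic: (j17)² + 13.4·j17 + 100 = -189 + j227.8 → |·| ≈ 296, ∠ ≈ 129.68°
|G| = 100 / 296 ≈ 0.33784
Gain = 20 log₁₀(0.33784) ≈ -9.43 dB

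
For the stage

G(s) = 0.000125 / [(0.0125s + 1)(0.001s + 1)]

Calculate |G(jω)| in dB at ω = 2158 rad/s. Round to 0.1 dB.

At ω = 2158 rad/s:
pole (1 + j2158·0.0125) = 1 + j26.975 → |·| ≈ 26.994, ∠ ≈ 87.88°
pole (1 + j2158·0.001) = 1 + j2.158 → |·| ≈ 2.3784, ∠ ≈ 65.14°
|G| = 0.000125 · 1 / (26.994 · 2.3784) ≈ 1.947e-06
Gain = 20 log₁₀(1.947e-06) ≈ -114.21 dB

-114.2 dB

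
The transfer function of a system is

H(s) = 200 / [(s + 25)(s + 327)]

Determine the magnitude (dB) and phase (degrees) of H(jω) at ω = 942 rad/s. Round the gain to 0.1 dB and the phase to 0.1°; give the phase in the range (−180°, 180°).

-73.4 dB, -159.3°

At s = jω = j942:
pole (s+25): 25 + j942 → |·| = √(25²+942²) = √887989 ≈ 942.33, ∠ = arctan(942/25) ≈ 88.48°
pole (s+327): 327 + j942 → |·| = √(327²+942²) = √994293 ≈ 997.14, ∠ = arctan(942/327) ≈ 70.86°
|H| = 200 / 9.3963e+05 ≈ 0.00021285
Gain = 20 log₁₀(0.00021285) ≈ -73.44 dB
∠H = 0.00° − 159.34° = -159.34°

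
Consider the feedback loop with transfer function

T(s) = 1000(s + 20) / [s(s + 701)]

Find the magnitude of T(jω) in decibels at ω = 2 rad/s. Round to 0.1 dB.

23.1 dB

At s = jω = j2:
zero (s+20): 20 + j2 → |·| = √(20²+2²) = √404 ≈ 20.1, ∠ = arctan(2/20) ≈ 5.71°
pole (s+701): 701 + j2 → |·| = √(701²+2²) = √491405 ≈ 701, ∠ = arctan(2/701) ≈ 0.16°
pole at origin: |s| = 2, ∠ = 90.00° (in denominator)
|T| = 1000 · 20.1 / 1402 ≈ 14.337
Gain = 20 log₁₀(14.337) ≈ 23.13 dB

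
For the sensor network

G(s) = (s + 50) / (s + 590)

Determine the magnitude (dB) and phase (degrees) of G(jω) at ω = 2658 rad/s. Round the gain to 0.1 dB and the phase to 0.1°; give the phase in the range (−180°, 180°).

At s = jω = j2658:
zero (s+50): 50 + j2658 → |·| = √(50²+2658²) = √7067464 ≈ 2658.5, ∠ = arctan(2658/50) ≈ 88.92°
pole (s+590): 590 + j2658 → |·| = √(590²+2658²) = √7413064 ≈ 2722.7, ∠ = arctan(2658/590) ≈ 77.48°
|G| = 1 · 2658.5 / 2722.7 ≈ 0.97642
Gain = 20 log₁₀(0.97642) ≈ -0.21 dB
∠G = 88.92° − 77.48° = 11.44°

-0.2 dB, 11.4°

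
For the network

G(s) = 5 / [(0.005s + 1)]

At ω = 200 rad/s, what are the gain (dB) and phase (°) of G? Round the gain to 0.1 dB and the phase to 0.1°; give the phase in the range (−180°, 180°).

11.0 dB, -45.0°

At ω = 200 rad/s:
pole (1 + j200·0.005) = 1 + j1 → |·| ≈ 1.4142, ∠ ≈ 45.00°
|G| = 5 · 1 / (1.4142) ≈ 3.5356
Gain = 20 log₁₀(3.5356) ≈ 10.97 dB
∠G = (0°) − (45.00°) = -45.00°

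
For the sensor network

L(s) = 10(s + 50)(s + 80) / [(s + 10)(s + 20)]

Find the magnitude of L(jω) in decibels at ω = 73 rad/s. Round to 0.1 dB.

24.7 dB

At s = jω = j73:
zero (s+50): 50 + j73 → |·| = √(50²+73²) = √7829 ≈ 88.482, ∠ = arctan(73/50) ≈ 55.59°
zero (s+80): 80 + j73 → |·| = √(80²+73²) = √11729 ≈ 108.3, ∠ = arctan(73/80) ≈ 42.38°
pole (s+10): 10 + j73 → |·| = √(10²+73²) = √5429 ≈ 73.682, ∠ = arctan(73/10) ≈ 82.20°
pole (s+20): 20 + j73 → |·| = √(20²+73²) = √5729 ≈ 75.69, ∠ = arctan(73/20) ≈ 74.68°
|L| = 10 · 9582.6 / 5577 ≈ 17.182
Gain = 20 log₁₀(17.182) ≈ 24.70 dB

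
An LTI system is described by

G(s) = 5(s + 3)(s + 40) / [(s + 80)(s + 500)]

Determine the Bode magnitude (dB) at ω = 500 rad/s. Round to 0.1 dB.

At s = jω = j500:
zero (s+3): 3 + j500 → |·| = √(3²+500²) = √250009 ≈ 500.01, ∠ = arctan(500/3) ≈ 89.66°
zero (s+40): 40 + j500 → |·| = √(40²+500²) = √251600 ≈ 501.6, ∠ = arctan(500/40) ≈ 85.43°
pole (s+80): 80 + j500 → |·| = √(80²+500²) = √256400 ≈ 506.36, ∠ = arctan(500/80) ≈ 80.91°
pole (s+500): 500 + j500 → |·| = √(500²+500²) = √500000 ≈ 707.11, ∠ = arctan(500/500) ≈ 45.00°
|G| = 5 · 2.5081e+05 / 3.5805e+05 ≈ 3.5024
Gain = 20 log₁₀(3.5024) ≈ 10.89 dB

10.9 dB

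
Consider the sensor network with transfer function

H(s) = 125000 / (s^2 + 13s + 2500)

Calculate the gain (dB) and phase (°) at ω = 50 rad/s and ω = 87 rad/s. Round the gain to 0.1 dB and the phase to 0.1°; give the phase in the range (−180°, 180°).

At s = jω = j50:
quadratic: (j50)² + 13·j50 + 2500 = 0 + j650 → |·| ≈ 650, ∠ ≈ 90.00°
|H| = 125000 / 650 ≈ 192.31
Gain = 20 log₁₀(192.31) ≈ 45.68 dB
∠H = 0.00° − 90.00° = -90.00°

At s = jω = j87:
quadratic: (j87)² + 13·j87 + 2500 = -5069 + j1131 → |·| ≈ 5193.6, ∠ ≈ 167.42°
|H| = 125000 / 5193.6 ≈ 24.068
Gain = 20 log₁₀(24.068) ≈ 27.63 dB
∠H = 0.00° − 167.42° = -167.42°

ω = 50: 45.7 dB, -90.0°; ω = 87: 27.6 dB, -167.4°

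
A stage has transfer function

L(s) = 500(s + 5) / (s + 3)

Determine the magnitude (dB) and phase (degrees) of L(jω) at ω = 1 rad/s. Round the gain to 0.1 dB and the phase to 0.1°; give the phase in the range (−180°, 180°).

At s = jω = j1:
zero (s+5): 5 + j1 → |·| = √(5²+1²) = √26 ≈ 5.099, ∠ = arctan(1/5) ≈ 11.31°
pole (s+3): 3 + j1 → |·| = √(3²+1²) = √10 ≈ 3.1623, ∠ = arctan(1/3) ≈ 18.43°
|L| = 500 · 5.099 / 3.1623 ≈ 806.22
Gain = 20 log₁₀(806.22) ≈ 58.13 dB
∠L = 11.31° − 18.43° = -7.12°

58.1 dB, -7.1°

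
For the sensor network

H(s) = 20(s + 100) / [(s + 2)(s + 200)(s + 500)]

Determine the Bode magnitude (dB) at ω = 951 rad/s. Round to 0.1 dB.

At s = jω = j951:
zero (s+100): 100 + j951 → |·| = √(100²+951²) = √914401 ≈ 956.24, ∠ = arctan(951/100) ≈ 84.00°
pole (s+2): 2 + j951 → |·| = √(2²+951²) = √904405 ≈ 951, ∠ = arctan(951/2) ≈ 89.88°
pole (s+200): 200 + j951 → |·| = √(200²+951²) = √944401 ≈ 971.8, ∠ = arctan(951/200) ≈ 78.12°
pole (s+500): 500 + j951 → |·| = √(500²+951²) = √1154401 ≈ 1074.4, ∠ = arctan(951/500) ≈ 62.27°
|H| = 20 · 956.24 / 9.9294e+08 ≈ 1.9261e-05
Gain = 20 log₁₀(1.9261e-05) ≈ -94.31 dB

-94.3 dB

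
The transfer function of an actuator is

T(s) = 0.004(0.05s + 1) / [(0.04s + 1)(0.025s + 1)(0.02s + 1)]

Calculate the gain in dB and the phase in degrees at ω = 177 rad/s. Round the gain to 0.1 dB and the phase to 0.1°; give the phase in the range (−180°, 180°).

-70.5 dB, -149.9°

At ω = 177 rad/s:
zero (1 + j177·0.05) = 1 + j8.85 → |·| ≈ 8.9063, ∠ ≈ 83.55°
pole (1 + j177·0.04) = 1 + j7.08 → |·| ≈ 7.1503, ∠ ≈ 81.96°
pole (1 + j177·0.025) = 1 + j4.425 → |·| ≈ 4.5366, ∠ ≈ 77.27°
pole (1 + j177·0.02) = 1 + j3.54 → |·| ≈ 3.6785, ∠ ≈ 74.23°
|T| = 0.004 · 8.9063 / (7.1503 · 4.5366 · 3.6785) ≈ 0.00029856
Gain = 20 log₁₀(0.00029856) ≈ -70.50 dB
∠T = (83.55°) − (81.96° + 77.27° + 74.23°) = -149.91°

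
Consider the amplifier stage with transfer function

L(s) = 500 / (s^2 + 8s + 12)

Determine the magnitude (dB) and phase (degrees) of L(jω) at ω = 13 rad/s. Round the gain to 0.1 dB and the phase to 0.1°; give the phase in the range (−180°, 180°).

8.5 dB, -146.5°

Substitute s = j13:
Numerator: 500 = 500 + j0
Denominator: (j13)^2 + 8(j13) + 12 = -157 + j104
|N| = √(500² + 0²) ≈ 500, ∠N ≈ 0.00°
|D| = √(157² + 104²) ≈ 188.32, ∠D ≈ 146.48°
|L| = 500 / 188.32 ≈ 2.6551
Gain = 20 log₁₀(2.6551) ≈ 8.48 dB
∠L = 0.00° − 146.48° = -146.48°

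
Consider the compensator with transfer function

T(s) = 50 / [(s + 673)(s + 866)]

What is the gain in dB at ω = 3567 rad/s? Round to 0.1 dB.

-108.5 dB

At s = jω = j3567:
pole (s+673): 673 + j3567 → |·| = √(673²+3567²) = √13176418 ≈ 3629.9, ∠ = arctan(3567/673) ≈ 79.32°
pole (s+866): 866 + j3567 → |·| = √(866²+3567²) = √13473445 ≈ 3670.6, ∠ = arctan(3567/866) ≈ 76.35°
|T| = 50 / 1.3324e+07 ≈ 3.7526e-06
Gain = 20 log₁₀(3.7526e-06) ≈ -108.51 dB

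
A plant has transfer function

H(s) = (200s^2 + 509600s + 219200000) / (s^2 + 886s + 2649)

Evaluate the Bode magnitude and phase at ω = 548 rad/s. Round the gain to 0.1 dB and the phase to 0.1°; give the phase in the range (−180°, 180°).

Substitute s = j548:
Numerator: 200(j548)^2 + 509600(j548) + 219200000 = 159139200 + j279260800
Denominator: (j548)^2 + 886(j548) + 2649 = -297655 + j485528
|N| = √(159139200² + 279260800²) ≈ 3.2142e+08, ∠N ≈ 60.32°
|D| = √(297655² + 485528²) ≈ 5.695e+05, ∠D ≈ 121.51°
|H| = 3.2142e+08 / 5.695e+05 ≈ 564.39
Gain = 20 log₁₀(564.39) ≈ 55.03 dB
∠H = 60.32° − 121.51° = -61.19°

55.0 dB, -61.2°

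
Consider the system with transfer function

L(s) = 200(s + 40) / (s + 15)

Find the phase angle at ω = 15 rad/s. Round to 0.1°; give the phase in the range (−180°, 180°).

At s = jω = j15:
zero (s+40): 40 + j15 → |·| = √(40²+15²) = √1825 ≈ 42.72, ∠ = arctan(15/40) ≈ 20.56°
pole (s+15): 15 + j15 → |·| = √(15²+15²) = √450 ≈ 21.213, ∠ = arctan(15/15) ≈ 45.00°
∠L = 20.56° − 45.00° = -24.44°

-24.4°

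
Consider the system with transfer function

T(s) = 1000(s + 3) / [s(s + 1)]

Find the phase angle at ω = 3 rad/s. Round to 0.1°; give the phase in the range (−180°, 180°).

-116.6°

At s = jω = j3:
zero (s+3): 3 + j3 → |·| = √(3²+3²) = √18 ≈ 4.2426, ∠ = arctan(3/3) ≈ 45.00°
pole (s+1): 1 + j3 → |·| = √(1²+3²) = √10 ≈ 3.1623, ∠ = arctan(3/1) ≈ 71.57°
pole at origin: |s| = 3, ∠ = 90.00° (in denominator)
∠T = 45.00° − 161.57° = -116.57°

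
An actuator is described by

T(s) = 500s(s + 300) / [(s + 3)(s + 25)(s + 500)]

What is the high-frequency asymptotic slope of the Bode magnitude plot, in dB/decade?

Each pole contributes −20 dB/decade at high frequency; each zero contributes +20 dB/decade.
Net: 2 zero(s) − 3 pole(s) → -20 dB/decade.

-20 dB/decade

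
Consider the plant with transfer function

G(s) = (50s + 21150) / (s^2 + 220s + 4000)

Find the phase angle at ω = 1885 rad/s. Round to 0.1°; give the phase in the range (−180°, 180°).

-96.0°

Substitute s = j1885:
Numerator: 50(j1885) + 21150 = 21150 + j94250
Denominator: (j1885)^2 + 220(j1885) + 4000 = -3549225 + j414700
|N| = √(21150² + 94250²) ≈ 96594, ∠N ≈ 77.35°
|D| = √(3549225² + 414700²) ≈ 3.5734e+06, ∠D ≈ 173.34°
∠G = 77.35° − 173.34° = -95.99°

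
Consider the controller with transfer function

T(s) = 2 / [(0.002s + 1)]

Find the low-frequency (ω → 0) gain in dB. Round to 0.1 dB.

6.0 dB

T(0) = 2 · 1 / 1 = 2
20 log₁₀(2) ≈ 6.02 dB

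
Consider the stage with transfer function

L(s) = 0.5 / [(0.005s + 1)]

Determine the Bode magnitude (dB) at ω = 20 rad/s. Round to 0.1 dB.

At ω = 20 rad/s:
pole (1 + j20·0.005) = 1 + j0.1 → |·| ≈ 1.005, ∠ ≈ 5.71°
|L| = 0.5 · 1 / (1.005) ≈ 0.49751
Gain = 20 log₁₀(0.49751) ≈ -6.06 dB

-6.1 dB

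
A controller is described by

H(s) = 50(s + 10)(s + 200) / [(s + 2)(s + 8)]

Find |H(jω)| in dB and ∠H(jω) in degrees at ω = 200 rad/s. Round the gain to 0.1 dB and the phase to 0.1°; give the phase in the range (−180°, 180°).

37.0 dB, -45.0°

At s = jω = j200:
zero (s+10): 10 + j200 → |·| = √(10²+200²) = √40100 ≈ 200.25, ∠ = arctan(200/10) ≈ 87.14°
zero (s+200): 200 + j200 → |·| = √(200²+200²) = √80000 ≈ 282.84, ∠ = arctan(200/200) ≈ 45.00°
pole (s+2): 2 + j200 → |·| = √(2²+200²) = √40004 ≈ 200.01, ∠ = arctan(200/2) ≈ 89.43°
pole (s+8): 8 + j200 → |·| = √(8²+200²) = √40064 ≈ 200.16, ∠ = arctan(200/8) ≈ 87.71°
|H| = 50 · 56639 / 40034 ≈ 70.739
Gain = 20 log₁₀(70.739) ≈ 36.99 dB
∠H = 132.14° − 177.14° = -45.00°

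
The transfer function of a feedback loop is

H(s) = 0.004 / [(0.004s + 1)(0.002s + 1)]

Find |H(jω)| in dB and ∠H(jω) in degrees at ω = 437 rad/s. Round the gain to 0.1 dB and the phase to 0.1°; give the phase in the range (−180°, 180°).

-56.5 dB, -101.4°

At ω = 437 rad/s:
pole (1 + j437·0.004) = 1 + j1.748 → |·| ≈ 2.0138, ∠ ≈ 60.23°
pole (1 + j437·0.002) = 1 + j0.874 → |·| ≈ 1.3281, ∠ ≈ 41.15°
|H| = 0.004 · 1 / (2.0138 · 1.3281) ≈ 0.0014956
Gain = 20 log₁₀(0.0014956) ≈ -56.50 dB
∠H = (0°) − (60.23° + 41.15°) = -101.38°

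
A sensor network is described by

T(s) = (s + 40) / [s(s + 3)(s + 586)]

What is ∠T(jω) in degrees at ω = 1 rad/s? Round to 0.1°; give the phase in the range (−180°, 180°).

-107.1°

At s = jω = j1:
zero (s+40): 40 + j1 → |·| = √(40²+1²) = √1601 ≈ 40.012, ∠ = arctan(1/40) ≈ 1.43°
pole (s+3): 3 + j1 → |·| = √(3²+1²) = √10 ≈ 3.1623, ∠ = arctan(1/3) ≈ 18.43°
pole (s+586): 586 + j1 → |·| = √(586²+1²) = √343397 ≈ 586, ∠ = arctan(1/586) ≈ 0.10°
pole at origin: |s| = 1, ∠ = 90.00° (in denominator)
∠T = 1.43° − 108.53° = -107.10°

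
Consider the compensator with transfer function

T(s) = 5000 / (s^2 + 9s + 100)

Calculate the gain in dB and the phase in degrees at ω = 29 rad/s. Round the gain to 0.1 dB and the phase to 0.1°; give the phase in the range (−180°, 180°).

At s = jω = j29:
quadratic: (j29)² + 9·j29 + 100 = -741 + j261 → |·| ≈ 785.62, ∠ ≈ 160.60°
|T| = 5000 / 785.62 ≈ 6.3644
Gain = 20 log₁₀(6.3644) ≈ 16.08 dB
∠T = 0.00° − 160.60° = -160.60°

16.1 dB, -160.6°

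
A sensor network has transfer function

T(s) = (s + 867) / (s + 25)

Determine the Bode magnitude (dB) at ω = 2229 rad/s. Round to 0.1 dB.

0.6 dB

Substitute s = j2229:
Numerator: (j2229) + 867 = 867 + j2229
Denominator: (j2229) + 25 = 25 + j2229
|N| = √(867² + 2229²) ≈ 2391.7, ∠N ≈ 68.75°
|D| = √(25² + 2229²) ≈ 2229.1, ∠D ≈ 89.36°
|T| = 2391.7 / 2229.1 ≈ 1.0729
Gain = 20 log₁₀(1.0729) ≈ 0.61 dB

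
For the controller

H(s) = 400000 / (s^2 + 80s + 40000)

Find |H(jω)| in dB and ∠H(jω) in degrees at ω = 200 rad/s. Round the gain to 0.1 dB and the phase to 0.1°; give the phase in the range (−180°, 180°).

At s = jω = j200:
quadratic: (j200)² + 80·j200 + 40000 = 0 + j16000 → |·| ≈ 16000, ∠ ≈ 90.00°
|H| = 400000 / 16000 ≈ 25
Gain = 20 log₁₀(25) ≈ 27.96 dB
∠H = 0.00° − 90.00° = -90.00°

28.0 dB, -90.0°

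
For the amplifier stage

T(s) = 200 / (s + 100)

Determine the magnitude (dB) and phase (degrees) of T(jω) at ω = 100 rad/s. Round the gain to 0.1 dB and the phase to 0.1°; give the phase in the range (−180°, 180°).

3.0 dB, -45.0°

Substitute s = j100:
Numerator: 200 = 200 + j0
Denominator: (j100) + 100 = 100 + j100
|N| = √(200² + 0²) ≈ 200, ∠N ≈ 0.00°
|D| = √(100² + 100²) ≈ 141.42, ∠D ≈ 45.00°
|T| = 200 / 141.42 ≈ 1.4142
Gain = 20 log₁₀(1.4142) ≈ 3.01 dB
∠T = 0.00° − 45.00° = -45.00°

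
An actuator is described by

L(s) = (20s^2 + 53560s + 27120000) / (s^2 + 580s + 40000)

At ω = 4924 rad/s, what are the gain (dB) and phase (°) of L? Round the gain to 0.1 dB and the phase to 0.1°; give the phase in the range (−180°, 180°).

Substitute s = j4924:
Numerator: 20(j4924)^2 + 53560(j4924) + 27120000 = -457795520 + j263729440
Denominator: (j4924)^2 + 580(j4924) + 40000 = -24205776 + j2855920
|N| = √(457795520² + 263729440²) ≈ 5.2833e+08, ∠N ≈ 150.05°
|D| = √(24205776² + 2855920²) ≈ 2.4374e+07, ∠D ≈ 173.27°
|L| = 5.2833e+08 / 2.4374e+07 ≈ 21.676
Gain = 20 log₁₀(21.676) ≈ 26.72 dB
∠L = 150.05° − 173.27° = -23.22°

26.7 dB, -23.2°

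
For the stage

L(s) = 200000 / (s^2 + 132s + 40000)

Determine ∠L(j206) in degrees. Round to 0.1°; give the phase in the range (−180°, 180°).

-95.1°

At s = jω = j206:
quadratic: (j206)² + 132·j206 + 40000 = -2436 + j27192 → |·| ≈ 27301, ∠ ≈ 95.12°
∠L = 0.00° − 95.12° = -95.12°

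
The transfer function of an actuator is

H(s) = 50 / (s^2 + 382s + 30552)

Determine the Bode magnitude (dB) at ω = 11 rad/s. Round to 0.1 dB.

Substitute s = j11:
Numerator: 50 = 50 + j0
Denominator: (j11)^2 + 382(j11) + 30552 = 30431 + j4202
|N| = √(50² + 0²) ≈ 50, ∠N ≈ 0.00°
|D| = √(30431² + 4202²) ≈ 30720, ∠D ≈ 7.86°
|H| = 50 / 30720 ≈ 0.0016276
Gain = 20 log₁₀(0.0016276) ≈ -55.77 dB

-55.8 dB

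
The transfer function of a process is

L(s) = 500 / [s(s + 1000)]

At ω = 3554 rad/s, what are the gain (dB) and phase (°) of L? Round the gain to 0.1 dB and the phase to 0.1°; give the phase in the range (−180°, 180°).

-88.4 dB, -164.3°

At s = jω = j3554:
pole (s+1000): 1000 + j3554 → |·| = √(1000²+3554²) = √13630916 ≈ 3692, ∠ = arctan(3554/1000) ≈ 74.28°
pole at origin: |s| = 3554, ∠ = 90.00° (in denominator)
|L| = 500 / 1.3121e+07 ≈ 3.8107e-05
Gain = 20 log₁₀(3.8107e-05) ≈ -88.38 dB
∠L = 0.00° − 164.28° = -164.28°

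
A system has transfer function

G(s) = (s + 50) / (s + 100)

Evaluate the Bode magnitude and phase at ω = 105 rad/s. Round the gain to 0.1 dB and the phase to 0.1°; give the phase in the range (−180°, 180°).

-1.9 dB, 18.1°

Substitute s = j105:
Numerator: (j105) + 50 = 50 + j105
Denominator: (j105) + 100 = 100 + j105
|N| = √(50² + 105²) ≈ 116.3, ∠N ≈ 64.54°
|D| = √(100² + 105²) ≈ 145, ∠D ≈ 46.40°
|G| = 116.3 / 145 ≈ 0.80207
Gain = 20 log₁₀(0.80207) ≈ -1.92 dB
∠G = 64.54° − 46.40° = 18.14°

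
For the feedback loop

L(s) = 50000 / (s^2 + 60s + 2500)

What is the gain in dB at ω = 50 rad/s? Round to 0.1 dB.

At s = jω = j50:
quadratic: (j50)² + 60·j50 + 2500 = 0 + j3000 → |·| ≈ 3000, ∠ ≈ 90.00°
|L| = 50000 / 3000 ≈ 16.667
Gain = 20 log₁₀(16.667) ≈ 24.44 dB

24.4 dB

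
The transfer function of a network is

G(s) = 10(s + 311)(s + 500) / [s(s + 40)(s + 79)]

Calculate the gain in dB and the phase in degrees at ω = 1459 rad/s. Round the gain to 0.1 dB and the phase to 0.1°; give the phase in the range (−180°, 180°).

At s = jω = j1459:
zero (s+311): 311 + j1459 → |·| = √(311²+1459²) = √2225402 ≈ 1491.8, ∠ = arctan(1459/311) ≈ 77.97°
zero (s+500): 500 + j1459 → |·| = √(500²+1459²) = √2378681 ≈ 1542.3, ∠ = arctan(1459/500) ≈ 71.08°
pole (s+40): 40 + j1459 → |·| = √(40²+1459²) = √2130281 ≈ 1459.5, ∠ = arctan(1459/40) ≈ 88.43°
pole (s+79): 79 + j1459 → |·| = √(79²+1459²) = √2134922 ≈ 1461.1, ∠ = arctan(1459/79) ≈ 86.90°
pole at origin: |s| = 1459, ∠ = 90.00° (in denominator)
|G| = 10 · 2.3008e+06 / 3.1113e+09 ≈ 0.007395
Gain = 20 log₁₀(0.007395) ≈ -42.62 dB
∠G = 149.05° − 265.33° = -116.28°

-42.6 dB, -116.3°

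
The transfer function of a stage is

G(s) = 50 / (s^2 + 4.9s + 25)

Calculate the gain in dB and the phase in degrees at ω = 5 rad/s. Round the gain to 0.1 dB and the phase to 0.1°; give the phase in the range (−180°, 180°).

At s = jω = j5:
quadratic: (j5)² + 4.9·j5 + 25 = 0 + j24.5 → |·| ≈ 24.5, ∠ ≈ 90.00°
|G| = 50 / 24.5 ≈ 2.0408
Gain = 20 log₁₀(2.0408) ≈ 6.20 dB
∠G = 0.00° − 90.00° = -90.00°

6.2 dB, -90.0°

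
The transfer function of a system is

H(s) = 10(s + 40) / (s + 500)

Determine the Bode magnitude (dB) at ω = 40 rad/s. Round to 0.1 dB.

At s = jω = j40:
zero (s+40): 40 + j40 → |·| = √(40²+40²) = √3200 ≈ 56.569, ∠ = arctan(40/40) ≈ 45.00°
pole (s+500): 500 + j40 → |·| = √(500²+40²) = √251600 ≈ 501.6, ∠ = arctan(40/500) ≈ 4.57°
|H| = 10 · 56.569 / 501.6 ≈ 1.1278
Gain = 20 log₁₀(1.1278) ≈ 1.04 dB

1.0 dB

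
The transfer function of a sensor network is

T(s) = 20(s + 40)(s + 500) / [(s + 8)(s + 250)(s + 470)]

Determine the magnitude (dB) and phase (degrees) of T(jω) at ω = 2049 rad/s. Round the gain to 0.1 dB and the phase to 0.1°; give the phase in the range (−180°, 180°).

At s = jω = j2049:
zero (s+40): 40 + j2049 → |·| = √(40²+2049²) = √4200001 ≈ 2049.4, ∠ = arctan(2049/40) ≈ 88.88°
zero (s+500): 500 + j2049 → |·| = √(500²+2049²) = √4448401 ≈ 2109.1, ∠ = arctan(2049/500) ≈ 76.29°
pole (s+8): 8 + j2049 → |·| = √(8²+2049²) = √4198465 ≈ 2049, ∠ = arctan(2049/8) ≈ 89.78°
pole (s+250): 250 + j2049 → |·| = √(250²+2049²) = √4260901 ≈ 2064.2, ∠ = arctan(2049/250) ≈ 83.04°
pole (s+470): 470 + j2049 → |·| = √(470²+2049²) = √4419301 ≈ 2102.2, ∠ = arctan(2049/470) ≈ 77.08°
|T| = 20 · 4.3224e+06 / 8.8914e+09 ≈ 0.0097227
Gain = 20 log₁₀(0.0097227) ≈ -40.24 dB
∠T = 165.17° − 249.90° = -84.73°

-40.2 dB, -84.7°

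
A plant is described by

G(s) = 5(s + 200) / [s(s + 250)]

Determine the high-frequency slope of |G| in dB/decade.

-20 dB/decade

Each pole contributes −20 dB/decade at high frequency; each zero contributes +20 dB/decade.
Net: 1 zero(s) − 2 pole(s) → -20 dB/decade.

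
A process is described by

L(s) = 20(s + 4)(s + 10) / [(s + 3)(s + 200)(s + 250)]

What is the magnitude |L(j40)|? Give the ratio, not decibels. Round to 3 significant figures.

0.0160

At s = jω = j40:
zero (s+4): 4 + j40 → |·| = √(4²+40²) = √1616 ≈ 40.2, ∠ = arctan(40/4) ≈ 84.29°
zero (s+10): 10 + j40 → |·| = √(10²+40²) = √1700 ≈ 41.231, ∠ = arctan(40/10) ≈ 75.96°
pole (s+3): 3 + j40 → |·| = √(3²+40²) = √1609 ≈ 40.112, ∠ = arctan(40/3) ≈ 85.71°
pole (s+200): 200 + j40 → |·| = √(200²+40²) = √41600 ≈ 203.96, ∠ = arctan(40/200) ≈ 11.31°
pole (s+250): 250 + j40 → |·| = √(250²+40²) = √64100 ≈ 253.18, ∠ = arctan(40/250) ≈ 9.09°
|L| = 20 · 1657.5 / 2.0713e+06 ≈ 0.016004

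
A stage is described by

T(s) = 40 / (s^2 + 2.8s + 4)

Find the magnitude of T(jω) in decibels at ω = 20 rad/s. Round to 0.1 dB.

-20.0 dB

At s = jω = j20:
quadratic: (j20)² + 2.8·j20 + 4 = -396 + j56 → |·| ≈ 399.94, ∠ ≈ 171.95°
|T| = 40 / 399.94 ≈ 0.10002
Gain = 20 log₁₀(0.10002) ≈ -20.00 dB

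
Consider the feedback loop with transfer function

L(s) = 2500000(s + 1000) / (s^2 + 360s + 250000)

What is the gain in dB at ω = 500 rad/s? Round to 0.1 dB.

83.8 dB

At s = jω = j500:
zero (s+1000): 1000 + j500 → |·| = √(1000²+500²) = √1250000 ≈ 1118, ∠ = arctan(500/1000) ≈ 26.57°
quadratic: (j500)² + 360·j500 + 250000 = 0 + j180000 → |·| ≈ 1.8e+05, ∠ ≈ 90.00°
|L| = 2500000 · 1118 / 1.8e+05 ≈ 15528
Gain = 20 log₁₀(15528) ≈ 83.82 dB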